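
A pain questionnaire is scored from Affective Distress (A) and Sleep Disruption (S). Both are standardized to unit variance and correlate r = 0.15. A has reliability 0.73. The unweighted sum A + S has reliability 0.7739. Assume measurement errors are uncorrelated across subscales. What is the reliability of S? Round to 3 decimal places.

Var(A+S) = 2 + 2·0.15 = 2.300.
True-score variance = ρ_A + ρ_S + 2·0.15, so 0.7739 = (0.73 + ρ_S + 0.30) / 2.300.
ρ_S = 0.7739·2.300 − 0.73 − 0.30 = 0.750.

0.750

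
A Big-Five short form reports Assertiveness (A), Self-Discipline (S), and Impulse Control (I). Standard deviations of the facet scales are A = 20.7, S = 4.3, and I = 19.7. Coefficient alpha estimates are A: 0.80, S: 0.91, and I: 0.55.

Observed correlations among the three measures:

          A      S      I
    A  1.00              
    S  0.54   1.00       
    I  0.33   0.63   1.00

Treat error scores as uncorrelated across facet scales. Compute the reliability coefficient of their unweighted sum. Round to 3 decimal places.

0.800

Var(A+S+I) = 20.7² + 4.3² + 19.7² + 2·[20.7·4.3·0.54 + 20.7·19.7·0.33 + 4.3·19.7·0.63] = 835.07 + 472.007 = 1307.08.
With uncorrelated errors the cross-covariances are all true-score covariance, so they carry over unchanged; only the diagonal terms shrink to ρᵢσᵢ².
True-score variance = [20.7²·0.80 + 4.3²·0.91 + 19.7²·0.55] + 472.007 = 573.067 + 472.007 = 1045.07.
Reliability = 1045.07 / 1307.08 = 0.800.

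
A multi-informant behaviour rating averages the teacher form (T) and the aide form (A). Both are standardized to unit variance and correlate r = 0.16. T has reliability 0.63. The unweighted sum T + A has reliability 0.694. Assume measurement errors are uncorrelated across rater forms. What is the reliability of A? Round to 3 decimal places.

Var(T+A) = 2 + 2·0.16 = 2.320.
True-score variance = ρ_T + ρ_A + 2·0.16, so 0.694 = (0.63 + ρ_A + 0.32) / 2.320.
ρ_A = 0.694·2.320 − 0.63 − 0.32 = 0.660.

0.660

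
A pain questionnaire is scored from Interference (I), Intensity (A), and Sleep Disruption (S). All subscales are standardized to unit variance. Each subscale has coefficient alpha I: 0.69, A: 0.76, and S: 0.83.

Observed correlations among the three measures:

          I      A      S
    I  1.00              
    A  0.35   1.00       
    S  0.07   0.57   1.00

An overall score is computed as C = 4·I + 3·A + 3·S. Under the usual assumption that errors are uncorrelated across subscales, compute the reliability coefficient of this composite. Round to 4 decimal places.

Var(C) = 4² + 3² + 3² + 2·[12·0.35 + 12·0.07 + 9·0.57] = 34 + 20.34 = 54.34.
Under uncorrelated errors the observed covariances equal the true-score covariances, so only the own-variance terms attenuate.
True-score variance = [4²·0.69 + 3²·0.76 + 3²·0.83] + 20.34 = 25.35 + 20.34 = 45.69.
Reliability = 45.69 / 54.34 = 0.8408.

0.8408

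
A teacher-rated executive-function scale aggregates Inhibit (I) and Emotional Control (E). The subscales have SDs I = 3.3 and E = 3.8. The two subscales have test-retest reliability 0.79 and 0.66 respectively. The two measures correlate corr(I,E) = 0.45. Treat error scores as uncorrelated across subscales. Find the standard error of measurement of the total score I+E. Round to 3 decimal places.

Var(total) = 25.33 + 11.286 = 36.616.
True-score variance = 18.1335 + 11.286 = 29.4195, so reliability = 0.8035.
Error variance = 36.616 − 29.4195 = 7.1965; SEM = √7.1965 = 2.683.

2.683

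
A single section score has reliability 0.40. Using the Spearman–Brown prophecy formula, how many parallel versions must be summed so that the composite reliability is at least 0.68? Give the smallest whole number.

4

k ≥ ρ*(1−ρ₁)/(ρ₁(1−ρ*)) = 0.68·0.60 / (0.40·0.32) = 3.188.
Smallest integer k = 4.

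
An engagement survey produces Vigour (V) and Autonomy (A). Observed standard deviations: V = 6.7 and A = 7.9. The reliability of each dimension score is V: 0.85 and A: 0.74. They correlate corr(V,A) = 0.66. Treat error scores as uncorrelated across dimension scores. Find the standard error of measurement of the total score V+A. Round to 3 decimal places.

Var(total) = 107.3 + 69.8676 = 177.168.
True-score variance = 84.3399 + 69.8676 = 154.208, so reliability = 0.8704.
Error variance = 177.168 − 154.208 = 22.9601; SEM = √22.9601 = 4.792.

4.792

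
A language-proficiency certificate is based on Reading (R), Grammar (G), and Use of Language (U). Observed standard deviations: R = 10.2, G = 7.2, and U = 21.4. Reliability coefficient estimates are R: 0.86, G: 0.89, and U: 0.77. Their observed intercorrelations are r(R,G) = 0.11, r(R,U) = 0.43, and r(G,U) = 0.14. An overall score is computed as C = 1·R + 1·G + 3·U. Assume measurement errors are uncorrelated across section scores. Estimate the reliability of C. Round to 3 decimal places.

0.806

Var(C) = 10.2² + 7.2² + 3²·21.4² + 2·[10.2·7.2·0.11 + 3·10.2·21.4·0.43 + 3·7.2·21.4·0.14] = 4277.52 + 708.746 = 4986.27.
Because errors are independent across components, Cov(Tᵢ,Tⱼ) = Cov(Xᵢ,Xⱼ); the off-diagonal part of the true-score variance is the same as above.
True-score variance = [10.2²·0.86 + 7.2²·0.89 + 3²·21.4²·0.77] + 708.746 = 3309.27 + 708.746 = 4018.02.
Reliability = 4018.02 / 4986.27 = 0.806.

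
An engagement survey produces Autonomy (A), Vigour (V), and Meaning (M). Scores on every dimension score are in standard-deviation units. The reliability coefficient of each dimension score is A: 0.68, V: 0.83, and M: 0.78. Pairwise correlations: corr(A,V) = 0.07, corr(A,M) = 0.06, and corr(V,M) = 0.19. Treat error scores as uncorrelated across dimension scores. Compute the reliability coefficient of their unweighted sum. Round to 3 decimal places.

Var(A+V+M) = 3 + 2·[0.07 + 0.06 + 0.19] = 3 + 0.64 = 3.64.
Because errors are independent across components, Cov(Tᵢ,Tⱼ) = Cov(Xᵢ,Xⱼ); the off-diagonal part of the true-score variance is the same as above.
True-score variance = [0.68 + 0.83 + 0.78] + 0.64 = 2.29 + 0.64 = 2.93.
Reliability = 2.93 / 3.64 = 0.805.

0.805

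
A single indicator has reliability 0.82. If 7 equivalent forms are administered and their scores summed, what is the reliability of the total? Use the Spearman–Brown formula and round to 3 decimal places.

0.970

ρ_k = kρ / (1 + (k−1)ρ) = 7·0.82 / (1 + 6·0.82) = 5.740 / 5.920 = 0.970.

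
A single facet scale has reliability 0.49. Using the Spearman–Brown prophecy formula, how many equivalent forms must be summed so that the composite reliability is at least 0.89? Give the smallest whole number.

k ≥ ρ*(1−ρ₁)/(ρ₁(1−ρ*)) = 0.89·0.51 / (0.49·0.11) = 8.421.
Smallest integer k = 9.

9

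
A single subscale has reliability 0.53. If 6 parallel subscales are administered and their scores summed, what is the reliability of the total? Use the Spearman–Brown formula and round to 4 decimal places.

0.8712

ρ_k = kρ / (1 + (k−1)ρ) = 6·0.53 / (1 + 5·0.53) = 3.180 / 3.650 = 0.8712.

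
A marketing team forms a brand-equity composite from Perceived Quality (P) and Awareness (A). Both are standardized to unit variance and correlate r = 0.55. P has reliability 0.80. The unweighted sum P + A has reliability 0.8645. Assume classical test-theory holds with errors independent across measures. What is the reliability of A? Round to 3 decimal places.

Var(P+A) = 2 + 2·0.55 = 3.100.
True-score variance = ρ_P + ρ_A + 2·0.55, so 0.8645 = (0.80 + ρ_A + 1.10) / 3.100.
ρ_A = 0.8645·3.100 − 0.80 − 1.10 = 0.780.

0.780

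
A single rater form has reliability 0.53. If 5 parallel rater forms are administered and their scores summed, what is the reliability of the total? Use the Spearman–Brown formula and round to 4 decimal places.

ρ_k = kρ / (1 + (k−1)ρ) = 5·0.53 / (1 + 4·0.53) = 2.650 / 3.120 = 0.8494.

0.8494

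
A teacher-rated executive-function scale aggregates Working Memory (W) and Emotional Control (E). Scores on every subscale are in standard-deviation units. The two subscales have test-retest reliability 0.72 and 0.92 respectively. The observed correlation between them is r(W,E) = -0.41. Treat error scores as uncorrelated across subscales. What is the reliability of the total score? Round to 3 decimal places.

0.695

Var(W+E) = 2 + 2·[(-0.41)] = 2 − 0.82 = 1.18.
Under uncorrelated errors the observed covariances equal the true-score covariances, so only the own-variance terms attenuate.
True-score variance = [0.72 + 0.92] − 0.82 = 1.64 − 0.82 = 0.82.
Reliability = 0.82 / 1.18 = 0.695.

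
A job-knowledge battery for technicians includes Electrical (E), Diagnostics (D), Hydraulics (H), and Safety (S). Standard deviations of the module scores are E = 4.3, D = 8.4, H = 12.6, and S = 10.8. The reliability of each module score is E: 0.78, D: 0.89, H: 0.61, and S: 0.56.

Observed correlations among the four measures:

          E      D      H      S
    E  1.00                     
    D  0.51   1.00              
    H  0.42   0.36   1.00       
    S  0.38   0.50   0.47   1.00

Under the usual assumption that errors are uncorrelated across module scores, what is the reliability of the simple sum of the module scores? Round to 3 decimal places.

Var(E+D+H+S) = 4.3² + 8.4² + 12.6² + 10.8² + 2·[4.3·8.4·0.51 + 4.3·12.6·0.42 + 4.3·10.8·0.38 + 8.4·12.6·0.36 + 8.4·10.8·0.50 + 12.6·10.8·0.47] = 364.45 + 412.488 = 776.938.
Because errors are independent across components, Cov(Tᵢ,Tⱼ) = Cov(Xᵢ,Xⱼ); the off-diagonal part of the true-score variance is the same as above.
True-score variance = [4.3²·0.78 + 8.4²·0.89 + 12.6²·0.61 + 10.8²·0.56] + 412.488 = 239.383 + 412.488 = 651.871.
Reliability = 651.871 / 776.938 = 0.839.

0.839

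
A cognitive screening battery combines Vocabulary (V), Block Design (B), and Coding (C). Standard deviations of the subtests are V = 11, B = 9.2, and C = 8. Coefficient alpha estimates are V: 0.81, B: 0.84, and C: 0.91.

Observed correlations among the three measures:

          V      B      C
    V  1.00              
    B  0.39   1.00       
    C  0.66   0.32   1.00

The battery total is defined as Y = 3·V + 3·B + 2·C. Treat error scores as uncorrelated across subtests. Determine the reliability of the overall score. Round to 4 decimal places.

Var(Y) = 3²·11² + 3²·9.2² + 2²·8² + 2·[9·11·9.2·0.39 + 6·11·8·0.66 + 6·9.2·8·0.32] = 2106.76 + 1690.01 = 3796.77.
With uncorrelated errors the cross-covariances are all true-score covariance, so they carry over unchanged; only the diagonal terms shrink to ρᵢσᵢ².
True-score variance = [3²·11²·0.81 + 3²·9.2²·0.84 + 2²·8²·0.91] + 1690.01 = 1754.93 + 1690.01 = 3444.94.
Reliability = 3444.94 / 3796.77 = 0.9073.

0.9073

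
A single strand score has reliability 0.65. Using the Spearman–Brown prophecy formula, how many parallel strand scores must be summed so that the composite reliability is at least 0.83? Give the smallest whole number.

k ≥ ρ*(1−ρ₁)/(ρ₁(1−ρ*)) = 0.83·0.35 / (0.65·0.17) = 2.629.
Smallest integer k = 3.

3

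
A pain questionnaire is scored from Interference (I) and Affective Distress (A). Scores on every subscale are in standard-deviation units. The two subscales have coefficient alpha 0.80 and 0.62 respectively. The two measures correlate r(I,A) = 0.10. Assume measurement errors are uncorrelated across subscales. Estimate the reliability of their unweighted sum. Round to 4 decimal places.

0.7364

Var(I+A) = 2 + 2·[0.10] = 2 + 0.2 = 2.2.
With uncorrelated errors the cross-covariances are all true-score covariance, so they carry over unchanged; only the diagonal terms shrink to ρᵢσᵢ².
True-score variance = [0.80 + 0.62] + 0.2 = 1.42 + 0.2 = 1.62.
Reliability = 1.62 / 2.2 = 0.7364.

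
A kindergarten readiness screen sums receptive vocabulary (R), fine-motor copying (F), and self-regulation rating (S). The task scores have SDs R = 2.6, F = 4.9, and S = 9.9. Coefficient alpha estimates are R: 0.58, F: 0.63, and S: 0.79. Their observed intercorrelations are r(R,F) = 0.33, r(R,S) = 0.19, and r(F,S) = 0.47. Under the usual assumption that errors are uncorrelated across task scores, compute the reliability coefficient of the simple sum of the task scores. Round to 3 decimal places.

0.832

Var(R+F+S) = 2.6² + 4.9² + 9.9² + 2·[2.6·4.9·0.33 + 2.6·9.9·0.19 + 4.9·9.9·0.47] = 128.78 + 63.789 = 192.569.
Under uncorrelated errors the observed covariances equal the true-score covariances, so only the own-variance terms attenuate.
True-score variance = [2.6²·0.58 + 4.9²·0.63 + 9.9²·0.79] + 63.789 = 96.475 + 63.789 = 160.264.
Reliability = 160.264 / 192.569 = 0.832.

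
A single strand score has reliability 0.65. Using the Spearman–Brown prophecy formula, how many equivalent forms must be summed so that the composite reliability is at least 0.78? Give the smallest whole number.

k ≥ ρ*(1−ρ₁)/(ρ₁(1−ρ*)) = 0.78·0.35 / (0.65·0.22) = 1.909.
Smallest integer k = 2.

2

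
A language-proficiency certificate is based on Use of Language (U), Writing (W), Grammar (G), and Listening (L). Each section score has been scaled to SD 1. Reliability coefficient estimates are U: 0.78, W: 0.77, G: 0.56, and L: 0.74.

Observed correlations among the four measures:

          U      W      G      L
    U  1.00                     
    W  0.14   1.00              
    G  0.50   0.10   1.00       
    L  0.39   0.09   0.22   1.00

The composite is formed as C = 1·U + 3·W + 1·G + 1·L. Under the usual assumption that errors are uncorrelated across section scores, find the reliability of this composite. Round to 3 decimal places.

Var(C) = 1 + 3² + 1 + 1 + 2·[3·0.14 + 0.50 + 0.39 + 3·0.10 + 3·0.09 + 0.22] = 12 + 4.2 = 16.2.
Under uncorrelated errors the observed covariances equal the true-score covariances, so only the own-variance terms attenuate.
True-score variance = [0.78 + 3²·0.77 + 0.56 + 0.74] + 4.2 = 9.01 + 4.2 = 13.21.
Reliability = 13.21 / 16.2 = 0.815.

0.815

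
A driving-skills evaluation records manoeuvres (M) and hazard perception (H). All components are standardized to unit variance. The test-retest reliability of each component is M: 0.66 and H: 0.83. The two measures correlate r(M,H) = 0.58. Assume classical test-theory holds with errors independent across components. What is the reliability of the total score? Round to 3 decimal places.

Var(M+H) = 2 + 2·[0.58] = 2 + 1.16 = 3.16.
Because errors are independent across components, Cov(Tᵢ,Tⱼ) = Cov(Xᵢ,Xⱼ); the off-diagonal part of the true-score variance is the same as above.
True-score variance = [0.66 + 0.83] + 1.16 = 1.49 + 1.16 = 2.65.
Reliability = 2.65 / 3.16 = 0.839.

0.839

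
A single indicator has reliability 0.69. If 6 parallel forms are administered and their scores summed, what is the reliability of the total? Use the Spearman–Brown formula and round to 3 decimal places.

ρ_k = kρ / (1 + (k−1)ρ) = 6·0.69 / (1 + 5·0.69) = 4.140 / 4.450 = 0.930.

0.930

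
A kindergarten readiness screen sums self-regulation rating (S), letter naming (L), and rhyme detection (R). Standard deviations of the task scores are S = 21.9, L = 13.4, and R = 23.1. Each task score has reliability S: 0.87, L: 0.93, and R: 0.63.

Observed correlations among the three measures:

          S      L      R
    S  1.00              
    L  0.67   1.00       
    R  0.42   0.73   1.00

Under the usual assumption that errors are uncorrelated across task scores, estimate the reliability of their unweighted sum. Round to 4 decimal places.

Var(S+L+R) = 21.9² + 13.4² + 23.1² + 2·[21.9·13.4·0.67 + 21.9·23.1·0.42 + 13.4·23.1·0.73] = 1192.78 + 1270.11 = 2462.89.
Under uncorrelated errors the observed covariances equal the true-score covariances, so only the own-variance terms attenuate.
True-score variance = [21.9²·0.87 + 13.4²·0.93 + 23.1²·0.63] + 1270.11 = 920.426 + 1270.11 = 2190.54.
Reliability = 2190.54 / 2462.89 = 0.8894.

0.8894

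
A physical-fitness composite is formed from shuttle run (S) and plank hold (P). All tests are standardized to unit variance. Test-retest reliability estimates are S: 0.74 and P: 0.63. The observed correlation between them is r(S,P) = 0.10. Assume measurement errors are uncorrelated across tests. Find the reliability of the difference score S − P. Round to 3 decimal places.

Var(S−P) = 1 + 1 − 2·0.10 = 2 − 0.2 = 1.8.
With uncorrelated errors the cross-covariances are all true-score covariance, so they carry over unchanged; only the diagonal terms shrink to ρᵢσᵢ².
True-score variance = [0.74 + 0.63] − 0.2 = 1.37 − 0.2 = 1.17.
Reliability = 1.17 / 1.8 = 0.650.

0.650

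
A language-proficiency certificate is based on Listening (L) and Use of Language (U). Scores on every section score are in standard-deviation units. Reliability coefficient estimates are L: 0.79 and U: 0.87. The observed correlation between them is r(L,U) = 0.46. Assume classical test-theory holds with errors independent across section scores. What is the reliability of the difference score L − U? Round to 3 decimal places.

Var(L−U) = 1 + 1 − 2·0.46 = 2 − 0.92 = 1.08.
Under uncorrelated errors the observed covariances equal the true-score covariances, so only the own-variance terms attenuate.
True-score variance = [0.79 + 0.87] − 0.92 = 1.66 − 0.92 = 0.74.
Reliability = 0.74 / 1.08 = 0.685.

0.685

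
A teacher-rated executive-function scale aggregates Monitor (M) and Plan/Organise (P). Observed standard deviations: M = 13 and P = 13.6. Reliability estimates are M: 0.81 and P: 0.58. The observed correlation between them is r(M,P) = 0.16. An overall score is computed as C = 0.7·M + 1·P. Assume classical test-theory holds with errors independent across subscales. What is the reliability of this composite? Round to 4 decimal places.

0.6961

Var(C) = 0.7²·13² + 13.6² + 2·[0.7·13·13.6·0.16] = 267.77 + 39.6032 = 307.373.
With uncorrelated errors the cross-covariances are all true-score covariance, so they carry over unchanged; only the diagonal terms shrink to ρᵢσᵢ².
True-score variance = [0.7²·13²·0.81 + 13.6²·0.58] + 39.6032 = 174.353 + 39.6032 = 213.956.
Reliability = 213.956 / 307.373 = 0.6961.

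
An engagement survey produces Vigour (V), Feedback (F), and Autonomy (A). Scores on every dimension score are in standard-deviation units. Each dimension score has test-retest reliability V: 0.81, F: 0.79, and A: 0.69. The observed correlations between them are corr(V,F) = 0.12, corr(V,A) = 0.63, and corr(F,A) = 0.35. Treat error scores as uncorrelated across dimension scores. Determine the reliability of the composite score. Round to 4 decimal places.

Var(V+F+A) = 3 + 2·[0.12 + 0.63 + 0.35] = 3 + 2.2 = 5.2.
Because errors are independent across components, Cov(Tᵢ,Tⱼ) = Cov(Xᵢ,Xⱼ); the off-diagonal part of the true-score variance is the same as above.
True-score variance = [0.81 + 0.79 + 0.69] + 2.2 = 2.29 + 2.2 = 4.49.
Reliability = 4.49 / 5.2 = 0.8635.

0.8635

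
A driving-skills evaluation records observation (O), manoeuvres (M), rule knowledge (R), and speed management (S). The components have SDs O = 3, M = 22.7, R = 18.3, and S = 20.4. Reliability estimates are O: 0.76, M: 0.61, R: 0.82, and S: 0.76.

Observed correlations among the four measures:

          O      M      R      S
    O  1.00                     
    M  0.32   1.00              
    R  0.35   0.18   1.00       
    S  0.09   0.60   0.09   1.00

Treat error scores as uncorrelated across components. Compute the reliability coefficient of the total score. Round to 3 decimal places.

0.830

Var(O+M+R+S) = 3² + 22.7² + 18.3² + 20.4² + 2·[3·22.7·0.32 + 3·18.3·0.35 + 3·20.4·0.09 + 22.7·18.3·0.18 + 22.7·20.4·0.60 + 18.3·20.4·0.09] = 1275.34 + 865.471 = 2140.81.
Under uncorrelated errors the observed covariances equal the true-score covariances, so only the own-variance terms attenuate.
True-score variance = [3²·0.76 + 22.7²·0.61 + 18.3²·0.82 + 20.4²·0.76] + 865.471 = 912.058 + 865.471 = 1777.53.
Reliability = 1777.53 / 2140.81 = 0.830.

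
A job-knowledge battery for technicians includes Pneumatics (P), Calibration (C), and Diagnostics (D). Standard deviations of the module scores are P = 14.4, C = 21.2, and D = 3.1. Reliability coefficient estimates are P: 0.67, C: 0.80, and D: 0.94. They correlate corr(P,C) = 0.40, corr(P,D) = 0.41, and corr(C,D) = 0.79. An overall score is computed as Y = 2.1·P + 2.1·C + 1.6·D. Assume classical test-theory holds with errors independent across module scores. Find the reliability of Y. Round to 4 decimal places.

0.8435

Var(Y) = 2.1²·14.4² + 2.1²·21.2² + 1.6²·3.1² + 2·[4.41·14.4·21.2·0.40 + 3.36·14.4·3.1·0.41 + 3.36·21.2·3.1·0.79] = 2921.09 + 1548.91 = 4470.
Under uncorrelated errors the observed covariances equal the true-score covariances, so only the own-variance terms attenuate.
True-score variance = [2.1²·14.4²·0.67 + 2.1²·21.2²·0.80 + 1.6²·3.1²·0.94] + 1548.91 = 2221.44 + 1548.91 = 3770.35.
Reliability = 3770.35 / 4470 = 0.8435.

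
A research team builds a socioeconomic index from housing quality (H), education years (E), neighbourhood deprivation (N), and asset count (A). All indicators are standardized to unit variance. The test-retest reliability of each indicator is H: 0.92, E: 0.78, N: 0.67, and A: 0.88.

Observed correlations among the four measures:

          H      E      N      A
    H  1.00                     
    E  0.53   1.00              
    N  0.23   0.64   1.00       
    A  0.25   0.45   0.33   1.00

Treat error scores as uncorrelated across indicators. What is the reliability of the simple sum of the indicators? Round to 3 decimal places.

Var(H+E+N+A) = 4 + 2·[0.53 + 0.23 + 0.25 + 0.64 + 0.45 + 0.33] = 4 + 4.86 = 8.86.
Because errors are independent across components, Cov(Tᵢ,Tⱼ) = Cov(Xᵢ,Xⱼ); the off-diagonal part of the true-score variance is the same as above.
True-score variance = [0.92 + 0.78 + 0.67 + 0.88] + 4.86 = 3.25 + 4.86 = 8.11.
Reliability = 8.11 / 8.86 = 0.915.

0.915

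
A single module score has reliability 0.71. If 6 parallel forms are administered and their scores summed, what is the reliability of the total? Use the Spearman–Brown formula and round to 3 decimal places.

0.936

ρ_k = kρ / (1 + (k−1)ρ) = 6·0.71 / (1 + 5·0.71) = 4.260 / 4.550 = 0.936.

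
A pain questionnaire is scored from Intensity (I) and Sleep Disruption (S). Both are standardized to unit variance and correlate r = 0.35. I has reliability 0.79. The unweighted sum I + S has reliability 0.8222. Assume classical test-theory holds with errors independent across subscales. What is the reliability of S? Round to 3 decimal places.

0.730

Var(I+S) = 2 + 2·0.35 = 2.700.
True-score variance = ρ_I + ρ_S + 2·0.35, so 0.8222 = (0.79 + ρ_S + 0.70) / 2.700.
ρ_S = 0.8222·2.700 − 0.79 − 0.70 = 0.730.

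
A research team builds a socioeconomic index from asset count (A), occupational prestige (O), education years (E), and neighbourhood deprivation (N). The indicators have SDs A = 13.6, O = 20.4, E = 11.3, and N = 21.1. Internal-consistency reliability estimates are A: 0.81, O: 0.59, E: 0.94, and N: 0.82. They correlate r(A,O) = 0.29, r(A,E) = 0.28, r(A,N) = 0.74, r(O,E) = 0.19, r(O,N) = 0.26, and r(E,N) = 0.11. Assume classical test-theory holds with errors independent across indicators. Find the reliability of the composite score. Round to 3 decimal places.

0.867

Var(A+O+E+N) = 13.6² + 20.4² + 11.3² + 21.1² + 2·[13.6·20.4·0.29 + 13.6·11.3·0.28 + 13.6·21.1·0.74 + 20.4·11.3·0.19 + 20.4·21.1·0.26 + 11.3·21.1·0.11] = 1174.02 + 1035.56 = 2209.58.
With uncorrelated errors the cross-covariances are all true-score covariance, so they carry over unchanged; only the diagonal terms shrink to ρᵢσᵢ².
True-score variance = [13.6²·0.81 + 20.4²·0.59 + 11.3²·0.94 + 21.1²·0.82] + 1035.56 = 880.453 + 1035.56 = 1916.01.
Reliability = 1916.01 / 2209.58 = 0.867.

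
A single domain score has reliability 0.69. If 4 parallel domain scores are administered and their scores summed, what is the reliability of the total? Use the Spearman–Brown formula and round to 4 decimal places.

0.8990

ρ_k = kρ / (1 + (k−1)ρ) = 4·0.69 / (1 + 3·0.69) = 2.760 / 3.070 = 0.8990.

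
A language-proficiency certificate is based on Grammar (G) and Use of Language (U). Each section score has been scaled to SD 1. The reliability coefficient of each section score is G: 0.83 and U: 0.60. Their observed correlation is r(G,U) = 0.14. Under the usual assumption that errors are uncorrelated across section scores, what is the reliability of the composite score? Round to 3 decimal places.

0.750

Var(G+U) = 2 + 2·[0.14] = 2 + 0.28 = 2.28.
Because errors are independent across components, Cov(Tᵢ,Tⱼ) = Cov(Xᵢ,Xⱼ); the off-diagonal part of the true-score variance is the same as above.
True-score variance = [0.83 + 0.60] + 0.28 = 1.43 + 0.28 = 1.71.
Reliability = 1.71 / 2.28 = 0.750.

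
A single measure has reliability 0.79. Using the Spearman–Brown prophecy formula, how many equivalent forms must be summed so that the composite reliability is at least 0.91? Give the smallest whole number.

3

k ≥ ρ*(1−ρ₁)/(ρ₁(1−ρ*)) = 0.91·0.21 / (0.79·0.09) = 2.688.
Smallest integer k = 3.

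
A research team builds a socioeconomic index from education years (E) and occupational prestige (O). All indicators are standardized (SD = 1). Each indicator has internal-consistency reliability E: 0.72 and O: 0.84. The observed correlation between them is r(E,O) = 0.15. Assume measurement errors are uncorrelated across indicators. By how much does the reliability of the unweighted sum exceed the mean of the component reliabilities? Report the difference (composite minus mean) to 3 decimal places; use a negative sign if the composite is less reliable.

0.029

Var(sum) = 2 + 0.3 = 2.3; true-score variance = 1.56 + 0.3 = 1.86; composite reliability = 0.8087.
Mean component reliability = 0.7800.
Difference = 0.8087 − 0.7800 = 0.029.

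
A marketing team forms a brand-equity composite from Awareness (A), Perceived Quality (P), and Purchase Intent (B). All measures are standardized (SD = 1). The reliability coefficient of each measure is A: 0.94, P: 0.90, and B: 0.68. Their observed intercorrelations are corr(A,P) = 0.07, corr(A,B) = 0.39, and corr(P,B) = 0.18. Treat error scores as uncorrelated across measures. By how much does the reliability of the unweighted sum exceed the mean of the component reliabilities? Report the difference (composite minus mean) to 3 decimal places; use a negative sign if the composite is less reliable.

Var(sum) = 3 + 1.28 = 4.28; true-score variance = 2.52 + 1.28 = 3.8; composite reliability = 0.8879.
Mean component reliability = 0.8400.
Difference = 0.8879 − 0.8400 = 0.048.

0.048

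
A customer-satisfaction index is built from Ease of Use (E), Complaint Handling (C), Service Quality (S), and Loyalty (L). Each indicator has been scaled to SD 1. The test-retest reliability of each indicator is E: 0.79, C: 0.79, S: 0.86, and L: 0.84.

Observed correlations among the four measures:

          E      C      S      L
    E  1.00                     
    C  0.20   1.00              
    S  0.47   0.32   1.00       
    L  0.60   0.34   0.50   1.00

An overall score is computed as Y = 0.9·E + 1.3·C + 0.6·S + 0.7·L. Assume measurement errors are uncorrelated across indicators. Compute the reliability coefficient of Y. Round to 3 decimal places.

0.901

Var(Y) = 0.9² + 1.3² + 0.6² + 0.7² + 2·[1.17·0.20 + 0.54·0.47 + 0.63·0.60 + 0.78·0.32 + 0.91·0.34 + 0.42·0.50] = 3.35 + 3.2696 = 6.6196.
Because errors are independent across components, Cov(Tᵢ,Tⱼ) = Cov(Xᵢ,Xⱼ); the off-diagonal part of the true-score variance is the same as above.
True-score variance = [0.9²·0.79 + 1.3²·0.79 + 0.6²·0.86 + 0.7²·0.84] + 3.2696 = 2.6962 + 3.2696 = 5.9658.
Reliability = 5.9658 / 6.6196 = 0.901.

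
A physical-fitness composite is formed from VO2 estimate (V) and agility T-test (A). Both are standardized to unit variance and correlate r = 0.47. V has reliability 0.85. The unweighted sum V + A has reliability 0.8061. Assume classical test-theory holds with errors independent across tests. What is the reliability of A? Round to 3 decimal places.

Var(V+A) = 2 + 2·0.47 = 2.940.
True-score variance = ρ_V + ρ_A + 2·0.47, so 0.8061 = (0.85 + ρ_A + 0.94) / 2.940.
ρ_A = 0.8061·2.940 − 0.85 − 0.94 = 0.580.

0.580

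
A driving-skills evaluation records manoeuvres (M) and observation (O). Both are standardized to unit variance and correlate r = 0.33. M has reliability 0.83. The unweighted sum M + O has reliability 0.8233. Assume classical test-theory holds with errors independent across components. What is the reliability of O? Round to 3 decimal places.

Var(M+O) = 2 + 2·0.33 = 2.660.
True-score variance = ρ_M + ρ_O + 2·0.33, so 0.8233 = (0.83 + ρ_O + 0.66) / 2.660.
ρ_O = 0.8233·2.660 − 0.83 − 0.66 = 0.700.

0.700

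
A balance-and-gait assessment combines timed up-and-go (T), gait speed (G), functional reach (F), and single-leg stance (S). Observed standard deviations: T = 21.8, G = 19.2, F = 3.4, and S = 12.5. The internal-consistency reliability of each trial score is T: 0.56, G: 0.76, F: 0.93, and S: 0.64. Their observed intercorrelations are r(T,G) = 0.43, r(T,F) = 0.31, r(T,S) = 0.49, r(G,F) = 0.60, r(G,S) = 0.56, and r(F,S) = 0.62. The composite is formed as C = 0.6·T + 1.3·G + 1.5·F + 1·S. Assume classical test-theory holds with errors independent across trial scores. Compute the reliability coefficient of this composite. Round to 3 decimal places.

0.861

Var(C) = 0.6²·21.8² + 1.3²·19.2² + 1.5²·3.4² + 12.5² + 2·[0.78·21.8·19.2·0.43 + 0.9·21.8·3.4·0.31 + 0.6·21.8·12.5·0.49 + 1.95·19.2·3.4·0.60 + 1.3·19.2·12.5·0.56 + 1.5·3.4·12.5·0.62] = 976.348 + 1063.6 = 2039.95.
Because errors are independent across components, Cov(Tᵢ,Tⱼ) = Cov(Xᵢ,Xⱼ); the off-diagonal part of the true-score variance is the same as above.
True-score variance = [0.6²·21.8²·0.56 + 1.3²·19.2²·0.76 + 1.5²·3.4²·0.93 + 12.5²·0.64] + 1063.6 = 693.479 + 1063.6 = 1757.08.
Reliability = 1757.08 / 2039.95 = 0.861.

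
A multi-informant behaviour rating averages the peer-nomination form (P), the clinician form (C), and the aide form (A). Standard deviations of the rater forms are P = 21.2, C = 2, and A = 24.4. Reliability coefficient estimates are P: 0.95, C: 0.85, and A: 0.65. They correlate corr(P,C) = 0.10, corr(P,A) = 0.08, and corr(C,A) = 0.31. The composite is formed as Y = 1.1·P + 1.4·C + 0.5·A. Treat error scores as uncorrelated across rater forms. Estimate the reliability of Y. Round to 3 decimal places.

Var(Y) = 1.1²·21.2² + 1.4²·2² + 0.5²·24.4² + 2·[1.54·21.2·2·0.10 + 0.55·21.2·24.4·0.08 + 0.7·2·24.4·0.31] = 700.502 + 79.759 = 780.261.
Because errors are independent across components, Cov(Tᵢ,Tⱼ) = Cov(Xᵢ,Xⱼ); the off-diagonal part of the true-score variance is the same as above.
True-score variance = [1.1²·21.2²·0.95 + 1.4²·2²·0.85 + 0.5²·24.4²·0.65] + 79.759 = 620.041 + 79.759 = 699.8.
Reliability = 699.8 / 780.261 = 0.897.

0.897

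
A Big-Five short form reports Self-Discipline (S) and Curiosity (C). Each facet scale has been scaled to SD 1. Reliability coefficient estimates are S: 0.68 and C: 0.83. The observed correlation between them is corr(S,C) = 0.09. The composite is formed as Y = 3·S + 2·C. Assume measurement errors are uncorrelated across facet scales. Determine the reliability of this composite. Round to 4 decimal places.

Var(Y) = 3² + 2² + 2·[6·0.09] = 13 + 1.08 = 14.08.
Under uncorrelated errors the observed covariances equal the true-score covariances, so only the own-variance terms attenuate.
True-score variance = [3²·0.68 + 2²·0.83] + 1.08 = 9.44 + 1.08 = 10.52.
Reliability = 10.52 / 14.08 = 0.7472.

0.7472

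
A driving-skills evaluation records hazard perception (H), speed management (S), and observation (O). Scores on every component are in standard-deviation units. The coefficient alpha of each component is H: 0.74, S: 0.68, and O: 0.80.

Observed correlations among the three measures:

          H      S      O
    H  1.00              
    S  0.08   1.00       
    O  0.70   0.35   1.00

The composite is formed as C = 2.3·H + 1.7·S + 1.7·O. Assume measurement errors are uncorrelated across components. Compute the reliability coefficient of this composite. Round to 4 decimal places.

Var(C) = 2.3² + 1.7² + 1.7² + 2·[3.91·0.08 + 3.91·0.70 + 2.89·0.35] = 11.07 + 8.1226 = 19.1926.
Because errors are independent across components, Cov(Tᵢ,Tⱼ) = Cov(Xᵢ,Xⱼ); the off-diagonal part of the true-score variance is the same as above.
True-score variance = [2.3²·0.74 + 1.7²·0.68 + 1.7²·0.80] + 8.1226 = 8.1918 + 8.1226 = 16.3144.
Reliability = 16.3144 / 19.1926 = 0.8500.

0.8500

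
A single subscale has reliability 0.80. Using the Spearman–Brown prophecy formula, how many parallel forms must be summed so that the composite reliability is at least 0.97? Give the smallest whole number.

k ≥ ρ*(1−ρ₁)/(ρ₁(1−ρ*)) = 0.97·0.20 / (0.80·0.03) = 8.083.
Smallest integer k = 9.

9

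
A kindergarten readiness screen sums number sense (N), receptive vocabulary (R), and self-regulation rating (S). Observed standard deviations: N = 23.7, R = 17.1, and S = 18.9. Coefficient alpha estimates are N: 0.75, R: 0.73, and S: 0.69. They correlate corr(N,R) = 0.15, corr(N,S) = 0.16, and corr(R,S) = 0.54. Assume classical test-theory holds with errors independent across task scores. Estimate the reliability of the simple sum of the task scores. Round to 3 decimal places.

Var(N+R+S) = 23.7² + 17.1² + 18.9² + 2·[23.7·17.1·0.15 + 23.7·18.9·0.16 + 17.1·18.9·0.54] = 1211.31 + 613.964 = 1825.27.
Under uncorrelated errors the observed covariances equal the true-score covariances, so only the own-variance terms attenuate.
True-score variance = [23.7²·0.75 + 17.1²·0.73 + 18.9²·0.69] + 613.964 = 881.202 + 613.964 = 1495.17.
Reliability = 1495.17 / 1825.27 = 0.819.

0.819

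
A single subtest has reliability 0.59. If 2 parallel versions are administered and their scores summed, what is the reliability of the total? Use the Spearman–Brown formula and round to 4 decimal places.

0.7421

ρ_k = kρ / (1 + (k−1)ρ) = 2·0.59 / (1 + 1·0.59) = 1.180 / 1.590 = 0.7421.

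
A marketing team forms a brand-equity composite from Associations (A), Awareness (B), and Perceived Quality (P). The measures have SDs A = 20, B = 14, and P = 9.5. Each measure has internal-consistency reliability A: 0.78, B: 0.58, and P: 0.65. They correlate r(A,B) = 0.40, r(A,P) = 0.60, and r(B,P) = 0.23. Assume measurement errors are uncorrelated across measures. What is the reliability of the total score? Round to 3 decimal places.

Var(A+B+P) = 20² + 14² + 9.5² + 2·[20·14·0.40 + 20·9.5·0.60 + 14·9.5·0.23] = 686.25 + 513.18 = 1199.43.
Because errors are independent across components, Cov(Tᵢ,Tⱼ) = Cov(Xᵢ,Xⱼ); the off-diagonal part of the true-score variance is the same as above.
True-score variance = [20²·0.78 + 14²·0.58 + 9.5²·0.65] + 513.18 = 484.342 + 513.18 = 997.522.
Reliability = 997.522 / 1199.43 = 0.832.

0.832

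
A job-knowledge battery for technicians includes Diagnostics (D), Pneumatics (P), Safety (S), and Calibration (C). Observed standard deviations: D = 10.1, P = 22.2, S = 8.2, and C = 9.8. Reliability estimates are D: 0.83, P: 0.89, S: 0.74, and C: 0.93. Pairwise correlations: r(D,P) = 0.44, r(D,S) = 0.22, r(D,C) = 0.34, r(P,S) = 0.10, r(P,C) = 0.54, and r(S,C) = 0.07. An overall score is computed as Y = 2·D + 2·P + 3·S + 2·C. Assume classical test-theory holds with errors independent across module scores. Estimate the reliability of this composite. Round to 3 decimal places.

Var(Y) = 2²·10.1² + 2²·22.2² + 3²·8.2² + 2²·9.8² + 2·[4·10.1·22.2·0.44 + 6·10.1·8.2·0.22 + 4·10.1·9.8·0.34 + 6·22.2·8.2·0.10 + 4·22.2·9.8·0.54 + 6·8.2·9.8·0.07] = 3368.72 + 2502.93 = 5871.65.
Under uncorrelated errors the observed covariances equal the true-score covariances, so only the own-variance terms attenuate.
True-score variance = [2²·10.1²·0.83 + 2²·22.2²·0.89 + 3²·8.2²·0.74 + 2²·9.8²·0.93] + 2502.93 = 2898.27 + 2502.93 = 5401.21.
Reliability = 5401.21 / 5871.65 = 0.920.

0.920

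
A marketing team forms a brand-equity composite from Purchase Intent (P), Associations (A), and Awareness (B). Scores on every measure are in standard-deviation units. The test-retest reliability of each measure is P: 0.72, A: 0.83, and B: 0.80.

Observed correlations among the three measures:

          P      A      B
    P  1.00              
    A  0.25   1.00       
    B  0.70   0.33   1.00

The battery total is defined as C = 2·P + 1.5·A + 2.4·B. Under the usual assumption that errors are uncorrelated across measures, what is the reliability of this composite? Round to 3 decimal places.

0.883

Var(C) = 2² + 1.5² + 2.4² + 2·[3·0.25 + 4.8·0.70 + 3.6·0.33] = 12.01 + 10.596 = 22.606.
Because errors are independent across components, Cov(Tᵢ,Tⱼ) = Cov(Xᵢ,Xⱼ); the off-diagonal part of the true-score variance is the same as above.
True-score variance = [2²·0.72 + 1.5²·0.83 + 2.4²·0.80] + 10.596 = 9.3555 + 10.596 = 19.9515.
Reliability = 19.9515 / 22.606 = 0.883.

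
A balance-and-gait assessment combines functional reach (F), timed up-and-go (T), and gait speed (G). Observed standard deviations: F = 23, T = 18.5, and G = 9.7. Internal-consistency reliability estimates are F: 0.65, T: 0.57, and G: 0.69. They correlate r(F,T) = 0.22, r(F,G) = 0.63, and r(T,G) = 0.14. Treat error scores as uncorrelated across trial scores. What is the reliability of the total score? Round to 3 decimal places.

0.756

Var(F+T+G) = 23² + 18.5² + 9.7² + 2·[23·18.5·0.22 + 23·9.7·0.63 + 18.5·9.7·0.14] = 965.34 + 518.572 = 1483.91.
Under uncorrelated errors the observed covariances equal the true-score covariances, so only the own-variance terms attenuate.
True-score variance = [23²·0.65 + 18.5²·0.57 + 9.7²·0.69] + 518.572 = 603.855 + 518.572 = 1122.43.
Reliability = 1122.43 / 1483.91 = 0.756.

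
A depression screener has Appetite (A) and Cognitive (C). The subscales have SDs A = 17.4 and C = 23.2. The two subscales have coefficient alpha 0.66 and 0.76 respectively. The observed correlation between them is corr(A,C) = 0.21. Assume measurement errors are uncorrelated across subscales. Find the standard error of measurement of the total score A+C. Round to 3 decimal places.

15.235

Var(total) = 841 + 169.546 = 1010.55.
True-score variance = 608.884 + 169.546 = 778.43, so reliability = 0.7703.
Error variance = 1010.55 − 778.43 = 232.116; SEM = √232.116 = 15.235.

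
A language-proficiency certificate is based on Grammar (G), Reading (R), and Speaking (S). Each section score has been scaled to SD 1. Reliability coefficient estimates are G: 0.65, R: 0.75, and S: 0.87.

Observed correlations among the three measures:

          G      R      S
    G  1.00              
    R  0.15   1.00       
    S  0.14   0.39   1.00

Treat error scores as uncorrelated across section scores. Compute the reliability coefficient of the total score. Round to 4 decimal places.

Var(G+R+S) = 3 + 2·[0.15 + 0.14 + 0.39] = 3 + 1.36 = 4.36.
With uncorrelated errors the cross-covariances are all true-score covariance, so they carry over unchanged; only the diagonal terms shrink to ρᵢσᵢ².
True-score variance = [0.65 + 0.75 + 0.87] + 1.36 = 2.27 + 1.36 = 3.63.
Reliability = 3.63 / 4.36 = 0.8326.

0.8326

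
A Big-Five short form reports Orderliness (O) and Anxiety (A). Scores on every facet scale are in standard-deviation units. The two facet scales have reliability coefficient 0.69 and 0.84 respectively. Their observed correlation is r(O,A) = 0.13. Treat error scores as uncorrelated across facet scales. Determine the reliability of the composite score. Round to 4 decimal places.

Var(O+A) = 2 + 2·[0.13] = 2 + 0.26 = 2.26.
With uncorrelated errors the cross-covariances are all true-score covariance, so they carry over unchanged; only the diagonal terms shrink to ρᵢσᵢ².
True-score variance = [0.69 + 0.84] + 0.26 = 1.53 + 0.26 = 1.79.
Reliability = 1.79 / 2.26 = 0.7920.

0.7920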